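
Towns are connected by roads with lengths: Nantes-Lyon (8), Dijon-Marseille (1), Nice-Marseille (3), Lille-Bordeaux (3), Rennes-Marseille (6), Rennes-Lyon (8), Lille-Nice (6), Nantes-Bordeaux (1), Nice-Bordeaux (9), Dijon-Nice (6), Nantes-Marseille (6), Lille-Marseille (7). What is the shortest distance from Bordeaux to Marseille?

Checking several routes:
Bordeaux - Nice - Marseille: 9 + 3 = 12
Bordeaux - Nantes - Marseille: 1 + 6 = 7
Bordeaux - Lille - Marseille: 3 + 7 = 10
Bordeaux - Lille - Nice - Marseille: 3 + 6 + 3 = 12
Bordeaux - Lille - Nice - Dijon - Marseille: 3 + 6 + 6 + 1 = 16
The minimum is 7.

7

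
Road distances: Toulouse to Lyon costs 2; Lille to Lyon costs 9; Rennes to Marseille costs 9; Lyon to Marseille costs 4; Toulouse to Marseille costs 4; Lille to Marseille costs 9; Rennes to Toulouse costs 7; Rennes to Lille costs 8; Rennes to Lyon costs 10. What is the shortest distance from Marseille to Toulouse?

4

Comparing a few candidate routes:
Marseille → Toulouse: 4
Marseille → Lille → Lyon → Toulouse: 9 + 9 + 2 = 20
Marseille → Lyon → Toulouse: 4 + 2 = 6
Marseille → Rennes → Toulouse: 9 + 7 = 16
The minimum is 4.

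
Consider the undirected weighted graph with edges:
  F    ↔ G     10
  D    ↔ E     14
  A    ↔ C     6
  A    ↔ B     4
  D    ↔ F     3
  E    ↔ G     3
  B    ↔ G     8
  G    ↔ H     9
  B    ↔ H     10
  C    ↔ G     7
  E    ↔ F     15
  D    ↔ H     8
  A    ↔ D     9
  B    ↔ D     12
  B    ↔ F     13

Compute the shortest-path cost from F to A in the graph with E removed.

A few of the F→A routes:
F -> D -> A: 3 + 9 = 12
F -> D -> B -> A: 3 + 12 + 4 = 19
F -> B -> A: 13 + 4 = 17
The minimum is 12.

12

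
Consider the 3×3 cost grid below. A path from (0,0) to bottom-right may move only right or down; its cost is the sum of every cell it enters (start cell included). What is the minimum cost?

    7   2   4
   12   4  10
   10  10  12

Take [0,0] [0,1] [0,2] [1,2] [2,2] for a total of 7 + 2 + 4 + 10 + 12 = 35.

35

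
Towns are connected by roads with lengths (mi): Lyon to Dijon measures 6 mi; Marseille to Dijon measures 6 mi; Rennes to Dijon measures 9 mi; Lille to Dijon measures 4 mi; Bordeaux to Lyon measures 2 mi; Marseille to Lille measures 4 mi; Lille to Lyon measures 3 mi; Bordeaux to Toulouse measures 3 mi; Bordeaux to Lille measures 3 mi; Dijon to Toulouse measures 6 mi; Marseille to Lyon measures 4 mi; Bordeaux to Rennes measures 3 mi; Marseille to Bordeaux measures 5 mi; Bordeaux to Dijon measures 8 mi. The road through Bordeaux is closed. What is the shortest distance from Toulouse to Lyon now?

12

Some routes from Toulouse to Lyon avoiding Bordeaux:
Toulouse-Dijon-Lyon: 6 + 6 = 12
Toulouse-Dijon-Lille-Marseille-Lyon: 6 + 4 + 4 + 4 = 18
Toulouse-Dijon-Marseille-Lyon: 6 + 6 + 4 = 16
Toulouse-Dijon-Lille-Lyon: 6 + 4 + 3 = 13
Best route has total 12 mi.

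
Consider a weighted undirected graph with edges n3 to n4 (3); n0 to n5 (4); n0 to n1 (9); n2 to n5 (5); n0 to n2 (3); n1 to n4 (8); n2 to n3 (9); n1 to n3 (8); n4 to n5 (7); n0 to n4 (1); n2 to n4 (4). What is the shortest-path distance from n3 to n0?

Some routes from n3 to n0:
n3→n4→n2→n0: 3 + 4 + 3 = 10
n3→n4→n0: 3 + 1 = 4
n3→n2→n0: 9 + 3 = 12
Best route has total 4.

4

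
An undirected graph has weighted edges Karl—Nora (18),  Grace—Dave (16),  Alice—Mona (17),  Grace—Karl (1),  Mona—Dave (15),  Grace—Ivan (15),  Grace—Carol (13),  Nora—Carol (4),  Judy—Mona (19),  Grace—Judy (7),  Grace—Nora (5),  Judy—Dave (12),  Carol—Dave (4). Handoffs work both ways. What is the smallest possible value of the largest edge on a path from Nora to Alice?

17

Comparing a few candidate routes:
Nora→Grace→Dave→Mona→Alice: max(5, 16, 15, 17) = 17
Nora→Carol→Grace→Judy→Dave→Mona→Alice: max(4, 13, 7, 12, 15, 17) = 17
Nora→Carol→Dave→Mona→Alice: max(4, 4, 15, 17) = 17
Nora→Grace→Carol→Dave→Mona→Alice: max(5, 13, 4, 15, 17) = 17
Nora→Carol→Grace→Dave→Mona→Alice: max(4, 13, 16, 15, 17) = 17
Smallest bottleneck: 17.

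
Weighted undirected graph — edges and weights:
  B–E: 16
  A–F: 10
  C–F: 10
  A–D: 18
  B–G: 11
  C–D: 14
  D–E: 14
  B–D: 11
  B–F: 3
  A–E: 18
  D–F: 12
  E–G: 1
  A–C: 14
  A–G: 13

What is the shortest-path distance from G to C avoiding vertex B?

Some routes from G to C avoiding B:
G -> E -> D -> C: 1 + 14 + 14 = 29
G -> A -> F -> C: 13 + 10 + 10 = 33
G -> A -> C: 13 + 14 = 27
Shortest: 27.

27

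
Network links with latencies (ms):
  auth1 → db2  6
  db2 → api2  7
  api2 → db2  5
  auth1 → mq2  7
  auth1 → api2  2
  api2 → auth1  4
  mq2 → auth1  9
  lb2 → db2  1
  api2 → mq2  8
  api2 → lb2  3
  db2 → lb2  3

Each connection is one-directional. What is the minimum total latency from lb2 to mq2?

Candidate routes:
lb2 -> db2 -> api2 -> mq2: 1 + 7 + 8 = 16
lb2 -> db2 -> api2 -> auth1 -> mq2: 1 + 7 + 4 + 7 = 19
Shortest: 16 ms.

16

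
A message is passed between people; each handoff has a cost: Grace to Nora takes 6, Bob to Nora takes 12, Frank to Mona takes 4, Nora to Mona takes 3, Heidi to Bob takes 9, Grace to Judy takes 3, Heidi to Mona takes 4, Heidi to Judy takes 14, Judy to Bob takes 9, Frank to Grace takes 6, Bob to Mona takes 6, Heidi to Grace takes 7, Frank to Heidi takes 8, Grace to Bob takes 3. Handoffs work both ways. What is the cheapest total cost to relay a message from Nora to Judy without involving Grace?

Comparing a few candidate routes:
Nora → Mona → Bob → Judy: 3 + 6 + 9 = 18
Nora → Mona → Heidi → Bob → Judy: 3 + 4 + 9 + 9 = 25
Nora → Mona → Heidi → Judy: 3 + 4 + 14 = 21
Nora → Bob → Judy: 12 + 9 = 21
Best route has total 18.

18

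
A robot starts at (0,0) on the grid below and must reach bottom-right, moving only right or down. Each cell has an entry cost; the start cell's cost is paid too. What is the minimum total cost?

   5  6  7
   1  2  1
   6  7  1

Take r0c0 r1c0 r1c1 r1c2 r2c2 for a total of 5 + 1 + 2 + 1 + 1 = 10.

10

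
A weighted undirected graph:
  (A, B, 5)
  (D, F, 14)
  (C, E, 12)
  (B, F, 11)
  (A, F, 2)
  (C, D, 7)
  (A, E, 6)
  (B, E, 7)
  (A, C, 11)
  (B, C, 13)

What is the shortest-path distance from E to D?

Some routes from E to D:
E→A→F→D: 6 + 2 + 14 = 22
E→A→C→D: 6 + 11 + 7 = 24
E→C→D: 12 + 7 = 19
Shortest: 19.

19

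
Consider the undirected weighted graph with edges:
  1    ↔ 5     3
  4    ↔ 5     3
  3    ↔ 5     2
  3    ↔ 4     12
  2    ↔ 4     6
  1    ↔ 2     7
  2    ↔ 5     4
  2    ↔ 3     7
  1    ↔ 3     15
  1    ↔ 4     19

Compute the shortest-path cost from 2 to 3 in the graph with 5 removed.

Routes from 2 to 3 avoiding 5:
2 → 4 → 1 → 3: 6 + 19 + 15 = 40
2 → 3: 7
2 → 4 → 3: 6 + 12 = 18
2 → 1 → 4 → 3: 7 + 19 + 12 = 38
2 → 1 → 3: 7 + 15 = 22
Best route has total 7.

7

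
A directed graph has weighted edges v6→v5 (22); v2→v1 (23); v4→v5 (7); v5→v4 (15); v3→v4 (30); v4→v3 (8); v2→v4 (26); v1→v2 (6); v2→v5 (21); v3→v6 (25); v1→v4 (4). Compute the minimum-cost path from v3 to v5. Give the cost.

Candidate routes:
v3 - v6 - v5: 25 + 22 = 47
v3 - v4 - v5: 30 + 7 = 37
Shortest: 37.

37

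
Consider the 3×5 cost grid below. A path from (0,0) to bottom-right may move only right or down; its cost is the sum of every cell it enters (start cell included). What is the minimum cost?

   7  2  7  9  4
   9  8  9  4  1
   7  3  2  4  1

One optimal route is (0,0) (0,1) (1,1) (2,1) (2,2) (2,3) (2,4).
Its cost is 7 + 2 + 8 + 3 + 2 + 4 + 1 = 27.

27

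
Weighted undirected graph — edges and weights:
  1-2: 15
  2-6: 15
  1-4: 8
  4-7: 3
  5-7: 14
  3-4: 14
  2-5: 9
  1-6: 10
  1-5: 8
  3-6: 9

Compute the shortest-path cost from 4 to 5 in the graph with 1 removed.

Routes from 4 to 5 avoiding 1:
4 -> 3 -> 6 -> 2 -> 5: 14 + 9 + 15 + 9 = 47
4 -> 7 -> 5: 3 + 14 = 17
The minimum is 17.

17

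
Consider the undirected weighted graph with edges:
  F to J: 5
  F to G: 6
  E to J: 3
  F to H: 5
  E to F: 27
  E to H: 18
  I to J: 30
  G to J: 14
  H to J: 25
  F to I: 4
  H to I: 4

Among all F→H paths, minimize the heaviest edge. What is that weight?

4

Checking several routes:
F-G-J-E-H: max(6, 14, 3, 18) = 18
F-I-H: max(4, 4) = 4
F-H: max(5) = 5
Best route has worst link 4.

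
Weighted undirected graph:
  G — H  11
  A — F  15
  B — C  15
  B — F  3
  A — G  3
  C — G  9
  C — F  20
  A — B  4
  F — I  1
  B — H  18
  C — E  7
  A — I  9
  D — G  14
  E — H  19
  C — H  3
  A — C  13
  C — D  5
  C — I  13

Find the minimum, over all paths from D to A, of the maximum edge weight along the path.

A few of the D→A routes:
D→C→G→A: max(5, 9, 3) = 9
D→C→I→A: max(5, 13, 9) = 13
D→C→I→F→B→A: max(5, 13, 1, 3, 4) = 13
D→C→H→G→A: max(5, 3, 11, 3) = 11
The minimum achievable maximum is 9.

9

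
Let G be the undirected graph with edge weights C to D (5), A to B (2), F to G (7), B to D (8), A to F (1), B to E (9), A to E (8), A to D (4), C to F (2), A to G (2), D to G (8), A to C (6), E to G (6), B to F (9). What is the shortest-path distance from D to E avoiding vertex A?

A few of the D→E routes:
D - C - F - G - E: 5 + 2 + 7 + 6 = 20
D - B - E: 8 + 9 = 17
D - G - E: 8 + 6 = 14
D - B - F - G - E: 8 + 9 + 7 + 6 = 30
D - C - F - B - E: 5 + 2 + 9 + 9 = 25
The minimum is 14.

14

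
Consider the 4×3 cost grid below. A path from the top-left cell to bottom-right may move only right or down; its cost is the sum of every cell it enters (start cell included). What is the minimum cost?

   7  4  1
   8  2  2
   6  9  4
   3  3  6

Best path: [0,0] -> [0,1] -> [0,2] -> [1,2] -> [2,2] -> [3,2]
Cost: 7 + 4 + 1 + 2 + 4 + 6 = 24

24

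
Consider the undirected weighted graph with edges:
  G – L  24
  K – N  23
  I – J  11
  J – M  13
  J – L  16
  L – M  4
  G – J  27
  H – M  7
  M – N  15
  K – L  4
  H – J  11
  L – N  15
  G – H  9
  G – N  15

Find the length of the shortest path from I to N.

39

Comparing a few candidate routes:
I -> J -> L -> N: 11 + 16 + 15 = 42
I -> J -> M -> N: 11 + 13 + 15 = 39
I -> J -> H -> M -> N: 11 + 11 + 7 + 15 = 44
I -> J -> M -> L -> N: 11 + 13 + 4 + 15 = 43
Shortest: 39.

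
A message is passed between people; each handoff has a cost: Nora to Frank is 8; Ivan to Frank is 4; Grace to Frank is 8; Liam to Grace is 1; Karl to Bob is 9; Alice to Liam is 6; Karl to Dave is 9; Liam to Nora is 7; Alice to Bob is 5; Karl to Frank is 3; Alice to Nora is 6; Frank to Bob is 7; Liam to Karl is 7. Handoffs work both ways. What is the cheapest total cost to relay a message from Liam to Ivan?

13

A few of the Liam→Ivan routes:
Liam→Alice→Bob→Karl→Frank→Ivan: 6 + 5 + 9 + 3 + 4 = 27
Liam→Alice→Nora→Frank→Ivan: 6 + 6 + 8 + 4 = 24
Liam→Alice→Bob→Frank→Ivan: 6 + 5 + 7 + 4 = 22
Liam→Nora→Frank→Ivan: 7 + 8 + 4 = 19
Liam→Grace→Frank→Ivan: 1 + 8 + 4 = 13
Liam→Karl→Frank→Ivan: 7 + 3 + 4 = 14
Shortest: 13.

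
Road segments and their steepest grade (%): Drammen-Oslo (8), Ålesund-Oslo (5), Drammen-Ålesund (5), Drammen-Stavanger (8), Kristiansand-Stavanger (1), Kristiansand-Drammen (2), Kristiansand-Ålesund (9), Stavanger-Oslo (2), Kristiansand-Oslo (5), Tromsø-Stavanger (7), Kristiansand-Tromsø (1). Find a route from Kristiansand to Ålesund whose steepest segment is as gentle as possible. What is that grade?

Comparing a few candidate routes:
Kristiansand→Stavanger→Drammen→Ålesund: max(1, 8, 5) = 8
Kristiansand→Tromsø→Stavanger→Oslo→Ålesund: max(1, 7, 2, 5) = 7
Kristiansand→Stavanger→Drammen→Oslo→Ålesund: max(1, 8, 8, 5) = 8
Kristiansand→Stavanger→Oslo→Ålesund: max(1, 2, 5) = 5
Kristiansand→Drammen→Ålesund: max(2, 5) = 5
Kristiansand→Oslo→Ålesund: max(5, 5) = 5
Best route has worst link 5%.

5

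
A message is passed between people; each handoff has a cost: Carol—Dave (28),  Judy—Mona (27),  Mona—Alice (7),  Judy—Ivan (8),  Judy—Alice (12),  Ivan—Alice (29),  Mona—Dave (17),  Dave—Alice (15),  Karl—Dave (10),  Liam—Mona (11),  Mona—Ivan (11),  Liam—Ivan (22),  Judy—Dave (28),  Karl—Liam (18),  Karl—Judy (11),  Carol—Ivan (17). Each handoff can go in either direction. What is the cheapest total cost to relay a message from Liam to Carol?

39

Comparing a few candidate routes:
Liam - Ivan - Carol: 22 + 17 = 39
Liam - Mona - Ivan - Carol: 11 + 11 + 17 = 39
Liam - Karl - Judy - Ivan - Carol: 18 + 11 + 8 + 17 = 54
The minimum is 39.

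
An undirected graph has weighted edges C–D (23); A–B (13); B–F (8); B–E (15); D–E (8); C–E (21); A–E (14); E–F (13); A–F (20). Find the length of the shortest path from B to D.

23

Comparing a few candidate routes:
B - F - E - D: 8 + 13 + 8 = 29
B - E - D: 15 + 8 = 23
B - A - E - D: 13 + 14 + 8 = 35
Shortest: 23.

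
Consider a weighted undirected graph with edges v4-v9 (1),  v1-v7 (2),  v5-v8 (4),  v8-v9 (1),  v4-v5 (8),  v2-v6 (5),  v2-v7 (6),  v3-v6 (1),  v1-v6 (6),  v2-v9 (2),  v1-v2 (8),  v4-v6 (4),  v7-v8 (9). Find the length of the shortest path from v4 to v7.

Some routes from v4 to v7:
v4 -> v6 -> v1 -> v7: 4 + 6 + 2 = 12
v4 -> v9 -> v2 -> v7: 1 + 2 + 6 = 9
v4 -> v9 -> v8 -> v7: 1 + 1 + 9 = 11
Best route has total 9.

9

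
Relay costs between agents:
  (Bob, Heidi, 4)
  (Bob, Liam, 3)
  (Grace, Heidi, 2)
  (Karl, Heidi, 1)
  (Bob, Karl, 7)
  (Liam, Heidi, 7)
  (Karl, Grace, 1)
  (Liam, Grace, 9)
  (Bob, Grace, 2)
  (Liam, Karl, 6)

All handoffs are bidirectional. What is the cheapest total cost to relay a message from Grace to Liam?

5

Some routes from Grace to Liam:
Grace -> Liam: 9
Grace -> Karl -> Liam: 1 + 6 = 7
Grace -> Bob -> Liam: 2 + 3 = 5
Shortest: 5.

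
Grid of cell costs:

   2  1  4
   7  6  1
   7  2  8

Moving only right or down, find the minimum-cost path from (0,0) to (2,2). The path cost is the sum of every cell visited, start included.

16

Best path: r0c0 r0c1 r0c2 r1c2 r2c2
Cost: 2 + 1 + 4 + 1 + 8 = 16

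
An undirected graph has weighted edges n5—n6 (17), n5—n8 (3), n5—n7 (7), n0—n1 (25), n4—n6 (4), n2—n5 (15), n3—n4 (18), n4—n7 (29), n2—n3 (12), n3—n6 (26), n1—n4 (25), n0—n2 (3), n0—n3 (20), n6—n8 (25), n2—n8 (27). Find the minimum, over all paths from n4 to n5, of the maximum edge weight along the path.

17

Comparing a few candidate routes:
n4 - n3 - n0 - n2 - n5: max(18, 20, 3, 15) = 20
n4 - n6 - n5: max(4, 17) = 17
n4 - n3 - n2 - n5: max(18, 12, 15) = 18
Smallest bottleneck: 17.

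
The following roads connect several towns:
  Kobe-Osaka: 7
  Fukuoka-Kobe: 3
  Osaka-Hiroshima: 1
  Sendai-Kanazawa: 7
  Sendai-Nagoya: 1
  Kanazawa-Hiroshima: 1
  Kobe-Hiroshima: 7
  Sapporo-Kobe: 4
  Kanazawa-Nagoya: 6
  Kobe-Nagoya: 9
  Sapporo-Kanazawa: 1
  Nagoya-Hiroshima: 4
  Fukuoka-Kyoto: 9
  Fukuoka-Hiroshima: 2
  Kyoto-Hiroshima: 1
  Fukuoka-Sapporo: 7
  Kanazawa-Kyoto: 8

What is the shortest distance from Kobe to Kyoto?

6

A few of the Kobe→Kyoto routes:
Kobe -> Fukuoka -> Hiroshima -> Kyoto: 3 + 2 + 1 = 6
Kobe -> Sapporo -> Kanazawa -> Hiroshima -> Kyoto: 4 + 1 + 1 + 1 = 7
Kobe -> Hiroshima -> Kyoto: 7 + 1 = 8
The minimum is 6.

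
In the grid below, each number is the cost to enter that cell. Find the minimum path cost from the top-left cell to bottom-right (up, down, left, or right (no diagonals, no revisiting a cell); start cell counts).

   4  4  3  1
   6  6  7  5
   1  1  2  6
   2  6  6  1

Best path: [0,0] [1,0] [2,0] [2,1] [2,2] [2,3] [3,3]
Cost: 4 + 6 + 1 + 1 + 2 + 6 + 1 = 21

21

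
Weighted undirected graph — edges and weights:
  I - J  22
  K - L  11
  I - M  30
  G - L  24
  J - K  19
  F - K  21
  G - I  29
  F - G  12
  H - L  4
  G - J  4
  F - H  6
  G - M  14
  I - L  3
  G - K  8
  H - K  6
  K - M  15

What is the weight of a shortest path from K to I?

13

Comparing a few candidate routes:
K→G→J→I: 8 + 4 + 22 = 34
K→L→I: 11 + 3 = 14
K→G→F→H→L→I: 8 + 12 + 6 + 4 + 3 = 33
K→H→L→I: 6 + 4 + 3 = 13
Shortest: 13.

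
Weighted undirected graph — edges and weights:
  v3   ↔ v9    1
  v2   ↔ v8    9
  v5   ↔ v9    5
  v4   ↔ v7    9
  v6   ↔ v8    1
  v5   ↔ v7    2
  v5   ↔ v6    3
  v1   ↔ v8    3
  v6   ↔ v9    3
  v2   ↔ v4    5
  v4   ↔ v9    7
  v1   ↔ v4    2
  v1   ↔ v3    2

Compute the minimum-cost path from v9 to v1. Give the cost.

Some routes from v9 to v1:
v9 - v4 - v1: 7 + 2 = 9
v9 - v5 - v6 - v8 - v1: 5 + 3 + 1 + 3 = 12
v9 - v6 - v8 - v1: 3 + 1 + 3 = 7
v9 - v5 - v7 - v4 - v1: 5 + 2 + 9 + 2 = 18
v9 - v3 - v1: 1 + 2 = 3
v9 - v6 - v5 - v7 - v4 - v1: 3 + 3 + 2 + 9 + 2 = 19
The minimum is 3.

3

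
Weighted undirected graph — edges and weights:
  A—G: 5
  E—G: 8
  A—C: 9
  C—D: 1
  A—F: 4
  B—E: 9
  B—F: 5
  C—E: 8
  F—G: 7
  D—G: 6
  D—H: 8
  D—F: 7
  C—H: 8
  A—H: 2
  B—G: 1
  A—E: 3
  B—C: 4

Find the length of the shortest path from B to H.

8

Some routes from B to H:
B-F-A-H: 5 + 4 + 2 = 11
B-G-F-A-H: 1 + 7 + 4 + 2 = 14
B-C-D-H: 4 + 1 + 8 = 13
B-G-A-H: 1 + 5 + 2 = 8
B-C-H: 4 + 8 = 12
B-G-E-A-H: 1 + 8 + 3 + 2 = 14
Best route has total 8.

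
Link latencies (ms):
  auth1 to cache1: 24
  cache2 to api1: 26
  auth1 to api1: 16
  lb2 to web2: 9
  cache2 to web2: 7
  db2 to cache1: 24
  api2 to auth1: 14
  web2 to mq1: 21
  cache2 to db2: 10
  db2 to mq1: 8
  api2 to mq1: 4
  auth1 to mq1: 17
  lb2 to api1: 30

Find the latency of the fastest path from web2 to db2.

Some routes from web2 to db2:
web2 -> mq1 -> db2: 21 + 8 = 29
web2 -> cache2 -> api1 -> auth1 -> mq1 -> db2: 7 + 26 + 16 + 17 + 8 = 74
web2 -> cache2 -> db2: 7 + 10 = 17
Best route has total 17 ms.

17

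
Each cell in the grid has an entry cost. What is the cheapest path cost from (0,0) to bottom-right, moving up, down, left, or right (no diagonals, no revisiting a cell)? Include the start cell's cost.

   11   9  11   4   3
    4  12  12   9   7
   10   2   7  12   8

One optimal route is r0c0→r0c1→r0c2→r0c3→r0c4→r1c4→r2c4.
Its cost is 11 + 9 + 11 + 4 + 3 + 7 + 8 = 53.

53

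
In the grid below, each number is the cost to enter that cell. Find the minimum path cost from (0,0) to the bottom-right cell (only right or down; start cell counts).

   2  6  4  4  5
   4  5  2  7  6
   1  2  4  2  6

Best path: [0,0] [1,0] [2,0] [2,1] [2,2] [2,3] [2,4]
Cost: 2 + 4 + 1 + 2 + 4 + 2 + 6 = 21
For comparison, the top-then-right route costs 33.

21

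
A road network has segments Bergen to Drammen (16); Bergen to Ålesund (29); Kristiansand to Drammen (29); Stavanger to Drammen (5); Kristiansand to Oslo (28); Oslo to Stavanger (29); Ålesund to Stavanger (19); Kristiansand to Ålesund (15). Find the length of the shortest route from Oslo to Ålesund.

Some routes from Oslo to Ålesund:
Oslo - Kristiansand - Ålesund: 28 + 15 = 43
Oslo - Stavanger - Ålesund: 29 + 19 = 48
Oslo - Stavanger - Drammen - Kristiansand - Ålesund: 29 + 5 + 29 + 15 = 78
Shortest: 43.

43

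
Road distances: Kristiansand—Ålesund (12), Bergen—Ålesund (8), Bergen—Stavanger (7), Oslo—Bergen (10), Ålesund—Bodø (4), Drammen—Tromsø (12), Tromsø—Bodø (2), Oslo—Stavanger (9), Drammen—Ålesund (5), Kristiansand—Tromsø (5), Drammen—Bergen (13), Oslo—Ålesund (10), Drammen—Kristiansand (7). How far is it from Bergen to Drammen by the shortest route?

A few of the Bergen→Drammen routes:
Bergen -> Drammen: 13
Bergen -> Ålesund -> Bodø -> Tromsø -> Kristiansand -> Drammen: 8 + 4 + 2 + 5 + 7 = 26
Bergen -> Ålesund -> Drammen: 8 + 5 = 13
Bergen -> Ålesund -> Bodø -> Tromsø -> Drammen: 8 + 4 + 2 + 12 = 26
Bergen -> Oslo -> Ålesund -> Drammen: 10 + 10 + 5 = 25
Shortest: 13.

13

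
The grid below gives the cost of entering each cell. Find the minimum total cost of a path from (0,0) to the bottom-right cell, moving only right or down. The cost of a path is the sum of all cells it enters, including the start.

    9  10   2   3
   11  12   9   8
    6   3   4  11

Best path: [0,0]→[0,1]→[0,2]→[0,3]→[1,3]→[2,3]
Cost: 9 + 10 + 2 + 3 + 8 + 11 = 43

43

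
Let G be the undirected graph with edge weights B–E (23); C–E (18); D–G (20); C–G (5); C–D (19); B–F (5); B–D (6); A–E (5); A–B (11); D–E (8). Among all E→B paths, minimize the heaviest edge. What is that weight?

Candidate routes:
E-D-B: max(8, 6) = 8
E-C-D-B: max(18, 19, 6) = 19
E-B: max(23) = 23
E-C-G-D-B: max(18, 5, 20, 6) = 20
E-A-B: max(5, 11) = 11
The minimum achievable maximum is 8.

8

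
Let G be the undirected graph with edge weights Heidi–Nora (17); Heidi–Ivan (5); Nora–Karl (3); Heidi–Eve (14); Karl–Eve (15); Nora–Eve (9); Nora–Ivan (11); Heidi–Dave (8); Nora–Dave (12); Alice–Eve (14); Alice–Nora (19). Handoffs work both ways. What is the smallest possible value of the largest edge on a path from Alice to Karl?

14

Checking several routes:
Alice -> Eve -> Heidi -> Dave -> Nora -> Karl: max(14, 14, 8, 12, 3) = 14
Alice -> Eve -> Heidi -> Ivan -> Nora -> Karl: max(14, 14, 5, 11, 3) = 14
Alice -> Eve -> Nora -> Karl: max(14, 9, 3) = 14
Alice -> Eve -> Karl: max(14, 15) = 15
Smallest bottleneck: 14.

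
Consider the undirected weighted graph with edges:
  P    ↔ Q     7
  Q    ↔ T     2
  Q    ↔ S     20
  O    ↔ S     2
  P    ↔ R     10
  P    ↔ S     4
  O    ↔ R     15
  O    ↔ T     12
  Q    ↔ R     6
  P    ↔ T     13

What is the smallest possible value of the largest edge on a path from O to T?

Checking several routes:
O→S→P→Q→T: max(2, 4, 7, 2) = 7
O→T: max(12) = 12
O→S→P→R→Q→T: max(2, 4, 10, 6, 2) = 10
The minimum achievable maximum is 7.

7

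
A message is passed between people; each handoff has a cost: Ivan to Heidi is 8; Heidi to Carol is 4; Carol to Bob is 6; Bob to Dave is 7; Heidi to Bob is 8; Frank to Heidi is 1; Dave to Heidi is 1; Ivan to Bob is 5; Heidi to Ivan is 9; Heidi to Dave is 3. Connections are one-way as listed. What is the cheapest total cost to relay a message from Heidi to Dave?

3

Candidate routes:
Heidi-Bob-Dave: 8 + 7 = 15
Heidi-Dave: 3
Heidi-Carol-Bob-Dave: 4 + 6 + 7 = 17
Heidi-Ivan-Bob-Dave: 9 + 5 + 7 = 21
Shortest: 3.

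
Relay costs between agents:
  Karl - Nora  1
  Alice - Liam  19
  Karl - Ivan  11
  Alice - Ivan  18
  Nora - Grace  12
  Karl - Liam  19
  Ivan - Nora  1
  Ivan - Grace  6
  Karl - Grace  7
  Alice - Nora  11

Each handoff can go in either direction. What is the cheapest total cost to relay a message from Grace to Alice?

Comparing a few candidate routes:
Grace - Karl - Nora - Alice: 7 + 1 + 11 = 19
Grace - Ivan - Alice: 6 + 18 = 24
Grace - Nora - Alice: 12 + 11 = 23
Grace - Ivan - Nora - Alice: 6 + 1 + 11 = 18
Best route has total 18.

18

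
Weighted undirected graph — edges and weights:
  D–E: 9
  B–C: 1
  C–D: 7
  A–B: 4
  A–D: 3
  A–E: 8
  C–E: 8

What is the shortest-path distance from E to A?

8

Paths from E to A:
E -> C -> D -> A: 8 + 7 + 3 = 18
E -> D -> C -> B -> A: 9 + 7 + 1 + 4 = 21
E -> C -> B -> A: 8 + 1 + 4 = 13
E -> D -> A: 9 + 3 = 12
E -> A: 8
Shortest: 8.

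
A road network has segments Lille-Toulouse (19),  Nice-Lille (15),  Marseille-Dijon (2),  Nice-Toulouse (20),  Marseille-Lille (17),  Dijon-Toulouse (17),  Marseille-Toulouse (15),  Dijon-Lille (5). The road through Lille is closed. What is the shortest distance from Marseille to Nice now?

35

Candidate routes:
Marseille → Dijon → Toulouse → Nice: 2 + 17 + 20 = 39
Marseille → Toulouse → Nice: 15 + 20 = 35
Best route has total 35.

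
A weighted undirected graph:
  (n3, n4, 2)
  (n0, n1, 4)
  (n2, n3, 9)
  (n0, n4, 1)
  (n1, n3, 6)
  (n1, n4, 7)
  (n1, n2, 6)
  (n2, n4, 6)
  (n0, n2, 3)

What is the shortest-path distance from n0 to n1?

A few of the n0→n1 routes:
n0→n1: 4
n0→n2→n1: 3 + 6 = 9
n0→n4→n1: 1 + 7 = 8
n0→n4→n3→n1: 1 + 2 + 6 = 9
Best route has total 4.

4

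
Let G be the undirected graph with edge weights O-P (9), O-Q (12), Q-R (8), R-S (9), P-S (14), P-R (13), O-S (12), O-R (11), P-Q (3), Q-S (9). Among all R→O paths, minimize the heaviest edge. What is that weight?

9

Checking several routes:
R - S - Q - P - O: max(9, 9, 3, 9) = 9
R - Q - P - O: max(8, 3, 9) = 9
R - O: max(11) = 11
R - S - Q - O: max(9, 9, 12) = 12
The minimum achievable maximum is 9.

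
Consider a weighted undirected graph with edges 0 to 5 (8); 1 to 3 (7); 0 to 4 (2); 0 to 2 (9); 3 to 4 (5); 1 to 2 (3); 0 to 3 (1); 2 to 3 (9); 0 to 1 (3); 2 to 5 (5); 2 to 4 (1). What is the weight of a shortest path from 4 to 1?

4

Some routes from 4 to 1:
4 - 3 - 0 - 1: 5 + 1 + 3 = 9
4 - 0 - 1: 2 + 3 = 5
4 - 2 - 1: 1 + 3 = 4
The minimum is 4.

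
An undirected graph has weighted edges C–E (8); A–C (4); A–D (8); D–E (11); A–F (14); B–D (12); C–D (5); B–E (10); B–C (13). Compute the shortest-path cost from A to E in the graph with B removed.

12

Paths from A to E avoiding B:
A-C-D-E: 4 + 5 + 11 = 20
A-D-E: 8 + 11 = 19
A-D-C-E: 8 + 5 + 8 = 21
A-C-E: 4 + 8 = 12
Shortest: 12.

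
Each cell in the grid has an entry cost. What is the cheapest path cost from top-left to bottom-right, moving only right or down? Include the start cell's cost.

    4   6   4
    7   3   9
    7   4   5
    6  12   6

28

Path r0c0→r0c1→r1c1→r2c1→r2c2→r3c2: 4 + 6 + 3 + 4 + 5 + 6 = 28.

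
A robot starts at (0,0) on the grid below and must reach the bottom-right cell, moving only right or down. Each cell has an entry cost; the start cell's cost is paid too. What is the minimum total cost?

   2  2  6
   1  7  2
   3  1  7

14

Take (0,0) → (1,0) → (2,0) → (2,1) → (2,2) for a total of 2 + 1 + 3 + 1 + 7 = 14.
(Top row then right column would cost 19.)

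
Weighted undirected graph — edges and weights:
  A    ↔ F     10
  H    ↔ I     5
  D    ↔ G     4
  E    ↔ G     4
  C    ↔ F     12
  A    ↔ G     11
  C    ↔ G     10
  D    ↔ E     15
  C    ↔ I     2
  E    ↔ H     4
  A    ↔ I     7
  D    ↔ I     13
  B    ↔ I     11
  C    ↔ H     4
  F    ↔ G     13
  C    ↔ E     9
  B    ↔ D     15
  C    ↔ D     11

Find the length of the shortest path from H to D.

A few of the H→D routes:
H → C → D: 4 + 11 = 15
H → I → C → D: 5 + 2 + 11 = 18
H → I → D: 5 + 13 = 18
H → E → G → D: 4 + 4 + 4 = 12
Best route has total 12.

12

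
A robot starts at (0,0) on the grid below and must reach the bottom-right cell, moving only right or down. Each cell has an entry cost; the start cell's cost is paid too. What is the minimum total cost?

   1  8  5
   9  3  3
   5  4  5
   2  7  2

Best path: [0,0] → [0,1] → [1,1] → [1,2] → [2,2] → [3,2]
Cost: 1 + 8 + 3 + 3 + 5 + 2 = 22
(Top row then right column would cost 24.)

22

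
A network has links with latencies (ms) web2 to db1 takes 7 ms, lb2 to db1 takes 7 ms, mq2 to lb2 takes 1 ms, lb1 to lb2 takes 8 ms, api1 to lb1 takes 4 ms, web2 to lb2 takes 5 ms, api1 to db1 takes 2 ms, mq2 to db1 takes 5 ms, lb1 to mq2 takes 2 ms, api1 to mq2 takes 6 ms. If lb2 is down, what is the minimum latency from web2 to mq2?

Routes from web2 to mq2 avoiding lb2:
web2 → db1 → mq2: 7 + 5 = 12
web2 → db1 → api1 → mq2: 7 + 2 + 6 = 15
web2 → db1 → api1 → lb1 → mq2: 7 + 2 + 4 + 2 = 15
Best route has total 12 ms.

12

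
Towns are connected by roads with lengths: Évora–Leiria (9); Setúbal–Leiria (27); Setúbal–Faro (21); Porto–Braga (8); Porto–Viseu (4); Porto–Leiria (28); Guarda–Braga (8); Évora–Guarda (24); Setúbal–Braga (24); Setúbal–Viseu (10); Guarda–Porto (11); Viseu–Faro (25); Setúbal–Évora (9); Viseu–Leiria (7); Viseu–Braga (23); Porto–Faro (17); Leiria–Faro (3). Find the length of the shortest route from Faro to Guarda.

Checking several routes:
Faro→Leiria→Viseu→Porto→Braga→Guarda: 3 + 7 + 4 + 8 + 8 = 30
Faro→Leiria→Viseu→Porto→Guarda: 3 + 7 + 4 + 11 = 25
Faro→Porto→Guarda: 17 + 11 = 28
Faro→Leiria→Évora→Guarda: 3 + 9 + 24 = 36
Faro→Porto→Braga→Guarda: 17 + 8 + 8 = 33
The minimum is 25.

25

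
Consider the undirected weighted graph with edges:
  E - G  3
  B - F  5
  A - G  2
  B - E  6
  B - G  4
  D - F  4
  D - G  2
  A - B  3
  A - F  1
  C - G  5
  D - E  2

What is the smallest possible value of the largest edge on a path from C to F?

Comparing a few candidate routes:
C-G-A-B-F: max(5, 2, 3, 5) = 5
C-G-B-F: max(5, 4, 5) = 5
C-G-D-F: max(5, 2, 4) = 5
C-G-B-A-F: max(5, 4, 3, 1) = 5
C-G-A-F: max(5, 2, 1) = 5
C-G-E-D-F: max(5, 3, 2, 4) = 5
Smallest bottleneck: 5.

5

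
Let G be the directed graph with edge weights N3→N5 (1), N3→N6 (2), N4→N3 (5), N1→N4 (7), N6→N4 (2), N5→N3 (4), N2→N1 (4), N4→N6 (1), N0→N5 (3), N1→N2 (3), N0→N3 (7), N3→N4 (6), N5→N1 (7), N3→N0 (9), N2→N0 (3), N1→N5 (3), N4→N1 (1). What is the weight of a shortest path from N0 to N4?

Checking several routes:
N0 -> N5 -> N1 -> N4: 3 + 7 + 7 = 17
N0 -> N3 -> N6 -> N4: 7 + 2 + 2 = 11
N0 -> N5 -> N3 -> N6 -> N4: 3 + 4 + 2 + 2 = 11
N0 -> N5 -> N3 -> N4: 3 + 4 + 6 = 13
N0 -> N3 -> N4: 7 + 6 = 13
Best route has total 11.

11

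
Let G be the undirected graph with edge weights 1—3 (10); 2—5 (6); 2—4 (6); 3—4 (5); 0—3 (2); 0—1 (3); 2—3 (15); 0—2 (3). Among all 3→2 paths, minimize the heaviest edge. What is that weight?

Routes from 3 to 2:
3 - 2: max(15) = 15
3 - 0 - 2: max(2, 3) = 3
3 - 4 - 2: max(5, 6) = 6
3 - 1 - 0 - 2: max(10, 3, 3) = 10
Smallest bottleneck: 3.

3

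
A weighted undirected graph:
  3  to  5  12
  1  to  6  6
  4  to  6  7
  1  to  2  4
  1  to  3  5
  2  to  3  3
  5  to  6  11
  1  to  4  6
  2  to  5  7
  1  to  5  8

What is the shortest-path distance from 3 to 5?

Some routes from 3 to 5:
3 → 2 → 1 → 5: 3 + 4 + 8 = 15
3 → 2 → 5: 3 + 7 = 10
3 → 1 → 5: 5 + 8 = 13
3 → 5: 12
The minimum is 10.

10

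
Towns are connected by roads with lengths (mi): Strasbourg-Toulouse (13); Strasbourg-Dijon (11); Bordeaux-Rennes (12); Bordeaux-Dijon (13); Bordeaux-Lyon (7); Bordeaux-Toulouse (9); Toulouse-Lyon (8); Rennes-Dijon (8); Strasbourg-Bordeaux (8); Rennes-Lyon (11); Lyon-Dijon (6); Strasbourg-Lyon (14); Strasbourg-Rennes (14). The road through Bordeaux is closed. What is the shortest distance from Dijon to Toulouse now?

14

Some routes from Dijon to Toulouse avoiding Bordeaux:
Dijon -> Rennes -> Lyon -> Toulouse: 8 + 11 + 8 = 27
Dijon -> Lyon -> Toulouse: 6 + 8 = 14
Dijon -> Strasbourg -> Toulouse: 11 + 13 = 24
The minimum is 14 mi.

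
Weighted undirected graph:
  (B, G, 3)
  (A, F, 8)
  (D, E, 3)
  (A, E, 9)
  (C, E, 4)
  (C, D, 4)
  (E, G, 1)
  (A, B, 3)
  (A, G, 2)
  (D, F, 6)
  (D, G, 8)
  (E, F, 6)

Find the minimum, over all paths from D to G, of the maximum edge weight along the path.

Comparing a few candidate routes:
D - E - F - A - G: max(3, 6, 8, 2) = 8
D - E - F - A - B - G: max(3, 6, 8, 3, 3) = 8
D - F - E - G: max(6, 6, 1) = 6
D - E - G: max(3, 1) = 3
D - C - E - G: max(4, 4, 1) = 4
D - G: max(8) = 8
Best route has worst link 3.

3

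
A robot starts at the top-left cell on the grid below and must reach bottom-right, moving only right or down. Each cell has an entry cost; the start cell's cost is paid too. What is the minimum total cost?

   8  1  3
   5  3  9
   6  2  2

Cheapest: [0,0] [0,1] [1,1] [2,1] [2,2]
  8 + 1 + 3 + 2 + 2 = 16

16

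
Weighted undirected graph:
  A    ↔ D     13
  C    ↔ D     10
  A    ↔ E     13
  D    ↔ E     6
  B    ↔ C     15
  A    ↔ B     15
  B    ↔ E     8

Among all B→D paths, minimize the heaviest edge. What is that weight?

8

Comparing a few candidate routes:
B-E-D: max(8, 6) = 8
B-E-A-D: max(8, 13, 13) = 13
B-C-D: max(15, 10) = 15
Smallest bottleneck: 8.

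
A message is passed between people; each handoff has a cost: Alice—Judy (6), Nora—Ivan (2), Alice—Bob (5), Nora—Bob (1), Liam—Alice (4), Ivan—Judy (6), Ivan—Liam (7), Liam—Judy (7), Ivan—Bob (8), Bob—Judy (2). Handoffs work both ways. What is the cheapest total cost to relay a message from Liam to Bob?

9

Checking several routes:
Liam→Alice→Bob: 4 + 5 = 9
Liam→Judy→Bob: 7 + 2 = 9
Liam→Ivan→Nora→Bob: 7 + 2 + 1 = 10
Liam→Alice→Judy→Bob: 4 + 6 + 2 = 12
Shortest: 9.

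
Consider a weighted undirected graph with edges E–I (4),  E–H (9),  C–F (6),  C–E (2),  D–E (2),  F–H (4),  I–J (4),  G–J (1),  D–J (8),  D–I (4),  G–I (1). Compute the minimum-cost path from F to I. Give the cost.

A few of the F→I routes:
F → C → E → I: 6 + 2 + 4 = 12
F → C → E → D → I: 6 + 2 + 2 + 4 = 14
F → H → E → D → I: 4 + 9 + 2 + 4 = 19
F → C → E → D → J → I: 6 + 2 + 2 + 8 + 4 = 22
F → C → E → D → J → G → I: 6 + 2 + 2 + 8 + 1 + 1 = 20
F → H → E → I: 4 + 9 + 4 = 17
Best route has total 12.

12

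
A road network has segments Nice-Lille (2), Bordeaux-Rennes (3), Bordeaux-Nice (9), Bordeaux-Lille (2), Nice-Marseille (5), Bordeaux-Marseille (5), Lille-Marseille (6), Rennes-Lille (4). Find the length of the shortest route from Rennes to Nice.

Comparing a few candidate routes:
Rennes→Bordeaux→Nice: 3 + 9 = 12
Rennes→Bordeaux→Marseille→Nice: 3 + 5 + 5 = 13
Rennes→Lille→Nice: 4 + 2 = 6
Rennes→Lille→Bordeaux→Nice: 4 + 2 + 9 = 15
Rennes→Bordeaux→Lille→Nice: 3 + 2 + 2 = 7
The minimum is 6 mi.

6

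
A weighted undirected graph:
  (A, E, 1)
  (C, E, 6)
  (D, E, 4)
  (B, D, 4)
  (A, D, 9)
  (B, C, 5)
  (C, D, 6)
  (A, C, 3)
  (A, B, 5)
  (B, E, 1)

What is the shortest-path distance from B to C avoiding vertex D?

5

A few of the B→C routes:
B → E → A → C: 1 + 1 + 3 = 5
B → A → C: 5 + 3 = 8
B → C: 5
B → E → C: 1 + 6 = 7
The minimum is 5.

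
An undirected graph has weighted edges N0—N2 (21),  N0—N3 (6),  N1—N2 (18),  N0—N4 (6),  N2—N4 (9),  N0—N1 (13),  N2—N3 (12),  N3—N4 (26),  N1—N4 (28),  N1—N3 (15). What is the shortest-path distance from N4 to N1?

Some routes from N4 to N1:
N4 - N0 - N3 - N1: 6 + 6 + 15 = 27
N4 - N0 - N1: 6 + 13 = 19
N4 - N2 - N3 - N1: 9 + 12 + 15 = 36
N4 - N1: 28
N4 - N2 - N3 - N0 - N1: 9 + 12 + 6 + 13 = 40
N4 - N2 - N1: 9 + 18 = 27
Best route has total 19.

19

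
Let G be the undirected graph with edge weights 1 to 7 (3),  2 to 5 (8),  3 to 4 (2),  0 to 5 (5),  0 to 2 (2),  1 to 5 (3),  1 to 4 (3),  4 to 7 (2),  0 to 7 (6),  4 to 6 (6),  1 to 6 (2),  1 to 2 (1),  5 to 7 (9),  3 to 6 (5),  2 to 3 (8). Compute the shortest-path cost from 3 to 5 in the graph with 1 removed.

Some routes from 3 to 5 avoiding 1:
3 -> 2 -> 5: 8 + 8 = 16
3 -> 4 -> 7 -> 5: 2 + 2 + 9 = 13
3 -> 2 -> 0 -> 5: 8 + 2 + 5 = 15
3 -> 4 -> 7 -> 0 -> 5: 2 + 2 + 6 + 5 = 15
Shortest: 13.

13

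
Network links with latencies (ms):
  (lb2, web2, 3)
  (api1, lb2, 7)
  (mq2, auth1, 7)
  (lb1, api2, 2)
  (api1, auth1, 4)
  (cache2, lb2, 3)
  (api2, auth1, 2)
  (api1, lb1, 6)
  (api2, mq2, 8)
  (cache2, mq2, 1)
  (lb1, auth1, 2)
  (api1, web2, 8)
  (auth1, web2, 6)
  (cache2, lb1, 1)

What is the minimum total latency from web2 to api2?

A few of the web2→api2 routes:
web2 → api1 → auth1 → api2: 8 + 4 + 2 = 14
web2 → auth1 → lb1 → api2: 6 + 2 + 2 = 10
web2 → lb2 → cache2 → lb1 → api2: 3 + 3 + 1 + 2 = 9
web2 → lb2 → cache2 → lb1 → auth1 → api2: 3 + 3 + 1 + 2 + 2 = 11
web2 → lb2 → cache2 → mq2 → api2: 3 + 3 + 1 + 8 = 15
web2 → auth1 → api2: 6 + 2 = 8
Best route has total 8 ms.

8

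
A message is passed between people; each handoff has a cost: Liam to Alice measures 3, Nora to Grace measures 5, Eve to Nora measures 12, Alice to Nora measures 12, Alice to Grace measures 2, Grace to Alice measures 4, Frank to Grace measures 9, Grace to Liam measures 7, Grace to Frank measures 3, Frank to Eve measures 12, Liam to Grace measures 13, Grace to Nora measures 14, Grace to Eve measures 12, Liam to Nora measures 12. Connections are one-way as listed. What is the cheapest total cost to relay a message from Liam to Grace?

Paths from Liam to Grace:
Liam → Nora → Grace: 12 + 5 = 17
Liam → Alice → Nora → Grace: 3 + 12 + 5 = 20
Liam → Grace: 13
Liam → Alice → Grace: 3 + 2 = 5
Best route has total 5.

5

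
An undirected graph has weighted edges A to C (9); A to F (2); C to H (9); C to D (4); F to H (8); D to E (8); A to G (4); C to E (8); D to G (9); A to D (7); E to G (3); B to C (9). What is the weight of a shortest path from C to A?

A few of the C→A routes:
C→D→G→A: 4 + 9 + 4 = 17
C→D→A: 4 + 7 = 11
C→A: 9
C→H→F→A: 9 + 8 + 2 = 19
C→E→G→A: 8 + 3 + 4 = 15
The minimum is 9.

9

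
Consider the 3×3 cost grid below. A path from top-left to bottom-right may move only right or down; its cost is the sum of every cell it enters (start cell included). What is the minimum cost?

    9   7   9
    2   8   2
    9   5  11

32

Best path: (0,0) (1,0) (1,1) (1,2) (2,2)
Cost: 9 + 2 + 8 + 2 + 11 = 32
(Top row then right column would cost 38.)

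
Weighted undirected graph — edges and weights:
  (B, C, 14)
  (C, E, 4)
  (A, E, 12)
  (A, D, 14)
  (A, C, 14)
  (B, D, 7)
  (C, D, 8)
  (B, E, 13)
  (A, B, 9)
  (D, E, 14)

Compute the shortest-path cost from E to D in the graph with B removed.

Checking several routes:
E -> D: 14
E -> C -> A -> D: 4 + 14 + 14 = 32
E -> A -> D: 12 + 14 = 26
E -> C -> D: 4 + 8 = 12
The minimum is 12.

12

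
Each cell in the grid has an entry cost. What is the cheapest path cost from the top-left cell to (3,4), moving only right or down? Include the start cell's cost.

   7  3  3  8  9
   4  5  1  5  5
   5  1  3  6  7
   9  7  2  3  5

27

Best path: [0,0]→[0,1]→[0,2]→[1,2]→[2,2]→[3,2]→[3,3]→[3,4]
Cost: 7 + 3 + 3 + 1 + 3 + 2 + 3 + 5 = 27
(Top row then right column would cost 47.)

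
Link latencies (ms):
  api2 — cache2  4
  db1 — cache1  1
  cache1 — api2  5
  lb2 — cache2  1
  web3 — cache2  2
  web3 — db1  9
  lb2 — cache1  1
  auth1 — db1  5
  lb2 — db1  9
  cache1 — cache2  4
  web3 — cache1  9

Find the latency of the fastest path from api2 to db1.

Comparing a few candidate routes:
api2 - cache2 - lb2 - cache1 - db1: 4 + 1 + 1 + 1 = 7
api2 - cache1 - db1: 5 + 1 = 6
api2 - cache2 - cache1 - db1: 4 + 4 + 1 = 9
Shortest: 6 ms.

6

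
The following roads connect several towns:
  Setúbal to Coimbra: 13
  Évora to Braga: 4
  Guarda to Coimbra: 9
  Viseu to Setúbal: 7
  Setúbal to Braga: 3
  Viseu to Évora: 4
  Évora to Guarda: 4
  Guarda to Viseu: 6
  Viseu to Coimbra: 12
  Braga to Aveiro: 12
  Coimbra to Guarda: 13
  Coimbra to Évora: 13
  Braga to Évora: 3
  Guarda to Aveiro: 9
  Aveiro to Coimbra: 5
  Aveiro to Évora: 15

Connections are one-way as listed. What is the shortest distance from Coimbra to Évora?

Checking several routes:
Coimbra → Guarda → Viseu → Évora: 13 + 6 + 4 = 23
Coimbra → Guarda → Viseu → Setúbal → Braga → Évora: 13 + 6 + 7 + 3 + 3 = 32
Coimbra → Évora: 13
The minimum is 13.

13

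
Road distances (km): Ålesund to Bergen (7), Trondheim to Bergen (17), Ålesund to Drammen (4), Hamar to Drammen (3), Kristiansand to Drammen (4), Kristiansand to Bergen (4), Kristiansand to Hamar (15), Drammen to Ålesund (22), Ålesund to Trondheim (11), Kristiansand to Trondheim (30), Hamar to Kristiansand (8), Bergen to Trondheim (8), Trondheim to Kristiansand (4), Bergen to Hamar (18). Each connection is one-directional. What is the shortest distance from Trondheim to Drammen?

A few of the Trondheim→Drammen routes:
Trondheim → Kristiansand → Hamar → Drammen: 4 + 15 + 3 = 22
Trondheim → Bergen → Hamar → Drammen: 17 + 18 + 3 = 38
Trondheim → Kristiansand → Bergen → Hamar → Drammen: 4 + 4 + 18 + 3 = 29
Trondheim → Kristiansand → Drammen: 4 + 4 = 8
The minimum is 8 km.

8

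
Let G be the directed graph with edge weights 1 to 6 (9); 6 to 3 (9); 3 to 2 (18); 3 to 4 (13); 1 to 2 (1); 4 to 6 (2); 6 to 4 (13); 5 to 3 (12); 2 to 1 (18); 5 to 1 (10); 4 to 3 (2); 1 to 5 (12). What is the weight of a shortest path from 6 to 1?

45

Candidate routes:
6 - 4 - 3 - 2 - 1: 13 + 2 + 18 + 18 = 51
6 - 3 - 2 - 1: 9 + 18 + 18 = 45
Best route has total 45.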